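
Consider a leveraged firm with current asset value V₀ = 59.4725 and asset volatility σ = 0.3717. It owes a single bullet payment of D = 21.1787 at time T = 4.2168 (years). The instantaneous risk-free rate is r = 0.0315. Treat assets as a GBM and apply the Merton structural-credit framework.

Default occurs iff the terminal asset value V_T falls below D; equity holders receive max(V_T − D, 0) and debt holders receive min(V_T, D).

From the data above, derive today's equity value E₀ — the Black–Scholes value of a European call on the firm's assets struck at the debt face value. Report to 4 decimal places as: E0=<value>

E0=41.5909

Equity is a call on the firm's assets struck at D = 21.1787:
d₁ = [ln(V₀/D) + (r + σ²/2)T] / (σ√T)
   = [ln(59.4725/21.1787) + (0.0315 + 0.5·0.3717²)·4.2168] / (0.3717·√4.2168)
   = [1.032518 + 0.424128] / 0.763280 = 1.908402
d₂ = d₁ − σ√T = 1.908402 − 0.763280 = 1.145122
N(d₁) = 0.971830,  N(d₂) = 0.873921,  e^(−rT) = 0.875615
E₀ = V₀·N(d₁) − D·e^(−rT)·N(d₂)
   = 59.4725·0.971830 − 21.1787·0.875615·0.873921 = 41.590865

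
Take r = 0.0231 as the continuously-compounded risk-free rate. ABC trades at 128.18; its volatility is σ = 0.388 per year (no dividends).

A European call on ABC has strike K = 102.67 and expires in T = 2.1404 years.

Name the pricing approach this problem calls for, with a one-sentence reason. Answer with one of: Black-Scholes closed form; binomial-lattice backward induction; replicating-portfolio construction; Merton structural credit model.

framework: Black-Scholes closed form

Key observation: the strike-102.67 call on ABC is European-exercise on a continuously-modelled lognormal underlying, so its value is a single closed-form evaluation.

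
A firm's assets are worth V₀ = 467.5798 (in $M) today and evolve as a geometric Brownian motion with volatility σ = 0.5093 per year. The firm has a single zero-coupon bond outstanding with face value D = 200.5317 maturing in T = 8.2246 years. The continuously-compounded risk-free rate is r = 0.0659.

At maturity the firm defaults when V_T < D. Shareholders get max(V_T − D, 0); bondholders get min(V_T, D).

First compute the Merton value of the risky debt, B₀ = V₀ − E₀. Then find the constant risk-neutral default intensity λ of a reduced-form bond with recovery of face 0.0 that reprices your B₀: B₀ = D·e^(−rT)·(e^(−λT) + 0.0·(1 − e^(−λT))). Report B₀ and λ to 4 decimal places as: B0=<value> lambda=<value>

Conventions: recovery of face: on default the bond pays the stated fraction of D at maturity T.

B0=90.1721 lambda=0.0313

With assets at 467.5798 and a single debt payment of 200.5317 at 8.2246 years:
d₁ = [ln(V₀/D) + (r + σ²/2)T] / (σ√T)
   = [ln(467.5798/200.5317) + (0.0659 + 0.5·0.5093²)·8.2246] / (0.5093·√8.2246)
   = [0.846598 + 1.608676] / 1.460599 = 1.681005
d₂ = d₁ − σ√T = 1.681005 − 1.460599 = 0.220405
N(d₁) = 0.953619,  N(d₂) = 0.587222,  e^(−rT) = 0.581583
E₀ = V₀·N(d₁) − D·e^(−rT)·N(d₂)
   = 467.5798·0.953619 − 200.5317·0.581583·0.587222 = 377.407663
B₀ = V₀ − E₀ = 467.5798 − 377.407663 = 90.172137
e^(−λT) = (B₀·e^(rT)/D − 0)/(1 − 0) = (90.1721·1.719444/200.5317 − 0)/1 = 0.77317402
λ = −ln(0.77317402)/8.2246 = 0.031278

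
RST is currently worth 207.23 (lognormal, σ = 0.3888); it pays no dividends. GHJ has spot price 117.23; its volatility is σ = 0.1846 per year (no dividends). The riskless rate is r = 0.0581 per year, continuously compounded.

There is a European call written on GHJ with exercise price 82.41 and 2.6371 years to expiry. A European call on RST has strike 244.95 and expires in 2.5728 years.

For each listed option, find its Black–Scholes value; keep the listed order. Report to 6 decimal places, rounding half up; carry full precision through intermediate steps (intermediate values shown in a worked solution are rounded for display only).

[GHJ call K=82.41]
σ√T = 0.1846·√2.6371 = 0.299775
d₁ = (ln(S/K) + (r+σ²/2)T) / (σ√T) = (ln(117.23/82.41) + (0.0581+0.1846²/2)·2.6371) / 0.299775 = (0.352431 + 0.198148) / 0.299775 = 1.836642
d₂ = d₁ − σ√T = 1.836642 − 0.299775 = 1.536868
e^{−rT} = 0.857945
N(d₁) = 0.966869,  N(d₂) = 0.937837
price = S·N(d₁) − K·e^{−rT}·N(d₂) = 113.346012 − 66.308117 = 47.037895
[RST call K=244.95]
σ√T = 0.3888·√2.5728 = 0.623633
d₁ = (ln(S/K) + (r+σ²/2)T) / (σ√T) = (ln(207.23/244.95) + (0.0581+0.3888²/2)·2.5728) / 0.623633 = (-0.167225 + 0.343939) / 0.623633 = 0.283362
d₂ = d₁ − σ√T = 0.283362 − 0.623633 = -0.340271
e^{−rT} = 0.861156
N(d₁) = 0.611550,  N(d₂) = 0.366826
price = S·N(d₁) − K·e^{−rT}·N(d₂) = 126.731588 − 77.378372 = 49.353216

price(GHJ call K=82.41) = 47.037895
price(RST call K=244.95) = 49.353216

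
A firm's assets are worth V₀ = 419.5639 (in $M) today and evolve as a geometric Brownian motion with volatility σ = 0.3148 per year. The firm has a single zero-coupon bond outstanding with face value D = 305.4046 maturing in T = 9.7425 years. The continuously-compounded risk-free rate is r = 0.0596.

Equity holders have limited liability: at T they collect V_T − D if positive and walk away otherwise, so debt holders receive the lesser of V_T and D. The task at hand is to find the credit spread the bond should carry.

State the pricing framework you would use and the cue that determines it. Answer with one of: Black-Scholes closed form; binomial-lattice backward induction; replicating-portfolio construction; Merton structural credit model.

Key observation: assets follow a GBM and default happens iff V_T < 305.4046; valuing claims on that split (equity as a call, risky debt as the residual) is the structural model's definition.

framework: Merton structural credit model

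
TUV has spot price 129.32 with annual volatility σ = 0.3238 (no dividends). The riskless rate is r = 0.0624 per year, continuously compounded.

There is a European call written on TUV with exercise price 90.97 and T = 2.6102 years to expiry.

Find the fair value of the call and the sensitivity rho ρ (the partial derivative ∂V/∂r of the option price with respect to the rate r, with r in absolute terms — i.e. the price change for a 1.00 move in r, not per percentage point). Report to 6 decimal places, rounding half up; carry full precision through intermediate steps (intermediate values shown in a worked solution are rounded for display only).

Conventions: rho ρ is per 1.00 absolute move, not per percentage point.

σ√T = 0.3238·√2.6102 = 0.523135
d₁ = (ln(S/K) + (r+σ²/2)T) / (σ√T) = (ln(129.32/90.97) + (0.0624+0.3238²/2)·2.6102) / 0.523135 = (0.351760 + 0.299712) / 0.523135 = 1.245323
d₂ = d₁ − σ√T = 1.245323 − 0.523135 = 0.722188
e^{−rT} = 0.849696
N(d₁) = 0.893493,  N(d₂) = 0.764910
Call price V = S·N(d₁) − K·e^{−rT}·N(d₂) = 115.546565 − 59.125172 = 56.421394
ρ = K·T·e^{−rT}·N(d₂) = 154.328523

price = 56.421394
ρ = 154.328523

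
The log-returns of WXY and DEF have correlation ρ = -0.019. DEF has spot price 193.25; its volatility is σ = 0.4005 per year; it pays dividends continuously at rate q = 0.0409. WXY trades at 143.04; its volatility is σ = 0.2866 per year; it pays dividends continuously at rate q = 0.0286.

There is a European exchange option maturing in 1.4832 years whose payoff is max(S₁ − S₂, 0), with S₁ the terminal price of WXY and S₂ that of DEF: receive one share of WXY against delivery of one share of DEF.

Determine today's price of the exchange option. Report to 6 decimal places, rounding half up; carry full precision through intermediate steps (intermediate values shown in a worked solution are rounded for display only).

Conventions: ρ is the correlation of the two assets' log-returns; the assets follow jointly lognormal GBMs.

exchange price = 19.442971

σ_eff = √(σ₁² + σ₂² − 2ρσ₁σ₂) = √(0.2866² + 0.4005² − 2·-0.019·0.2866·0.4005) = 0.496892
d₁ = (ln(S₁/S₂) + (q₂ − q₁ + σ_eff²/2)T) / (σ_eff√T) = (ln(143.04/193.25) + (0.0409 − 0.0286 + 0.123451)·1.4832) / 0.605148 = -0.164447
d₂ = d₁ − σ_eff√T = -0.164447 − 0.605148 = -0.769595
N(d₁) = 0.434690,  N(d₂) = 0.220770
V = S₁·e^{−q₁T}·N(d₁) − S₂·e^{−q₂T}·N(d₂) = 59.595604 − 40.152633 = 19.442971
Key observation: r never enters — measured in units of DEF, the claim is a call on S₁/S₂ struck at 1, so only the dividend yields and σ_eff matter.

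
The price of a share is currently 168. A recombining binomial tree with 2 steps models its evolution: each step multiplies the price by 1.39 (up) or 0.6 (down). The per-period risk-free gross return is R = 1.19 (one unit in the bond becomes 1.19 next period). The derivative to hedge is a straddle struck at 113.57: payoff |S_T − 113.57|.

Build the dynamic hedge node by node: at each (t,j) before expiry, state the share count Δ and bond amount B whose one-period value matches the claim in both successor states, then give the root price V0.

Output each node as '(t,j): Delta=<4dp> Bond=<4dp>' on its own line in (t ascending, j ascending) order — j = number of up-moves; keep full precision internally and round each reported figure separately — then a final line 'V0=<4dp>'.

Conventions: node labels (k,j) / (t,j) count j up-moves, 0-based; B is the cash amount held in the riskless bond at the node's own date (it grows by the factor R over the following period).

(0,0): Delta=0.8298 Bond=-46.7997
(1,0): Delta=-0.3334 Bond=61.5572
(1,1): Delta=1.0000 Bond=-95.4370
V0=92.6065

No-arbitrage ⇒ martingale measure with p* = (R−d)/(u−d) = 0.7468.
Terminal payoffs: V(2,0)=53.0900, V(2,1)=26.5420, V(2,2)=211.0228
  t=1,j=0: stock 100.8000 → up 140.1120 (V=26.5420), down 60.4800 (V=53.0900). Price 27.9521; hedge Δ=-0.3334, bond B=61.5572.
  t=1,j=1: stock 233.5200 → up 324.5928 (V=211.0228), down 140.1120 (V=26.5420). Price 138.0830; hedge Δ=1.0000, bond B=-95.4370.
  t=0,j=0: stock 168.0000 → up 233.5200 (V=138.0830), down 100.8000 (V=27.9521). Price 92.6065; hedge Δ=0.8298, bond B=-46.7997.
Check: Δ(0,0)·S0 + B(0,0) = 92.6065 = V0.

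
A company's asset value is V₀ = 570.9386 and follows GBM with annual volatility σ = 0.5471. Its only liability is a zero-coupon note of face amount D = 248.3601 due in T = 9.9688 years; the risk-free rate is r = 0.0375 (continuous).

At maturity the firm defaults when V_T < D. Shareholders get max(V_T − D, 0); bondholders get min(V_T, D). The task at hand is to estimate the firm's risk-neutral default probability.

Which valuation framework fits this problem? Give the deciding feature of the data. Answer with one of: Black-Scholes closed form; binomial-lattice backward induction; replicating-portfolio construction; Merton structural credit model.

Key observation: the question is about default risk generated by asset-value dynamics against a debt face of 248.3601 — the structural framework prices exactly that.

framework: Merton structural credit model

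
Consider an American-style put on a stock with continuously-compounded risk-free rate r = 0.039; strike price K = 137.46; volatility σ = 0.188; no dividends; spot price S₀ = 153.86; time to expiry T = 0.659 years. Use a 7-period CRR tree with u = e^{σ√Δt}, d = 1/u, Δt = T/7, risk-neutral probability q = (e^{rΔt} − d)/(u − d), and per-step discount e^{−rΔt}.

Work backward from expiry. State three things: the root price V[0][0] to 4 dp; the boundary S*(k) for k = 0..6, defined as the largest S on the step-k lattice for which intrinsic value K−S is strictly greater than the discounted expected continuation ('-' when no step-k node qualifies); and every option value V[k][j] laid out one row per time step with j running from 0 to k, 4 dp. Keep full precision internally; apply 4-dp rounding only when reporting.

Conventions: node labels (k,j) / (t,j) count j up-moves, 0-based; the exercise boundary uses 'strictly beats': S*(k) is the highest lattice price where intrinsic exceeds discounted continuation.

Δt=0.09414, u=1.05938, d=0.94395, q=0.51745, disc=e^(-rΔt)=0.99634
k=7 terminal: V=max(K-S,0) → 34.7141 22.1498 8.0491 0.0000 0.0000 0.0000 0.0000 0.0000
k=6: j=0 S=108.8469 intr=28.6131 cont=28.1093 V=28.6131[EX]; j=1 S=122.1572 intr=15.3028 cont=14.7990 V=15.3028[EX]; j=2 S=137.0953 intr=0.3647 cont=3.8699 V=3.8699[hold]; j=3 S=153.8600 intr=0.0000 cont=0.0000 V=0.0000[hold]; j=4 S=172.6748 intr=0.0000 cont=0.0000 V=0.0000[hold]; j=5 S=193.7904 intr=0.0000 cont=0.0000 V=0.0000[hold]; j=6 S=217.4881 intr=0.0000 cont=0.0000 V=0.0000[hold]  S*(6)=122.1572
k=5: j=0 S=115.3102 intr=22.1498 cont=21.6461 V=22.1498[EX]; j=1 S=129.4109 intr=8.0491 cont=9.3524 V=9.3524[hold]; j=2 S=145.2359 intr=0.0000 cont=1.8606 V=1.8606[hold]; j=3 S=162.9962 intr=0.0000 cont=0.0000 V=0.0000[hold]; j=4 S=182.9282 intr=0.0000 cont=0.0000 V=0.0000[hold]; j=5 S=205.2976 intr=0.0000 cont=0.0000 V=0.0000[hold]  S*(5)=115.3102
k=4: j=0 S=122.1572 intr=15.3028 cont=15.4709 V=15.4709[hold]; j=1 S=137.0953 intr=0.3647 cont=5.4557 V=5.4557[hold]; j=2 S=153.8600 intr=0.0000 cont=0.8945 V=0.8945[hold]; j=3 S=172.6748 intr=0.0000 cont=0.0000 V=0.0000[hold]; j=4 S=193.7904 intr=0.0000 cont=0.0000 V=0.0000[hold]  S*(4)=-
k=3: j=0 S=129.4109 intr=8.0491 cont=10.2508 V=10.2508[hold]; j=1 S=145.2359 intr=0.0000 cont=3.0842 V=3.0842[hold]; j=2 S=162.9962 intr=0.0000 cont=0.4301 V=0.4301[hold]; j=3 S=182.9282 intr=0.0000 cont=0.0000 V=0.0000[hold]  S*(3)=-
k=2: j=0 S=137.0953 intr=0.3647 cont=6.5185 V=6.5185[hold]; j=1 S=153.8600 intr=0.0000 cont=1.7045 V=1.7045[hold]; j=2 S=172.6748 intr=0.0000 cont=0.2068 V=0.2068[hold]  S*(2)=-
k=1: j=0 S=145.2359 intr=0.0000 cont=4.0128 V=4.0128[hold]; j=1 S=162.9962 intr=0.0000 cont=0.9261 V=0.9261[hold]  S*(1)=-
k=0: j=0 S=153.8600 intr=0.0000 cont=2.4067 V=2.4067[hold]  S*(0)=-

price = 2.4067
boundary = - - - - - 115.3102 122.1572
tree:
2.4067
4.0128 0.9261
6.5185 1.7045 0.2068
10.2508 3.0842 0.4301 0.0000
15.4709 5.4557 0.8945 0.0000 0.0000
22.1498 9.3524 1.8606 0.0000 0.0000 0.0000
28.6131 15.3028 3.8699 0.0000 0.0000 0.0000 0.0000
34.7141 22.1498 8.0491 0.0000 0.0000 0.0000 0.0000 0.0000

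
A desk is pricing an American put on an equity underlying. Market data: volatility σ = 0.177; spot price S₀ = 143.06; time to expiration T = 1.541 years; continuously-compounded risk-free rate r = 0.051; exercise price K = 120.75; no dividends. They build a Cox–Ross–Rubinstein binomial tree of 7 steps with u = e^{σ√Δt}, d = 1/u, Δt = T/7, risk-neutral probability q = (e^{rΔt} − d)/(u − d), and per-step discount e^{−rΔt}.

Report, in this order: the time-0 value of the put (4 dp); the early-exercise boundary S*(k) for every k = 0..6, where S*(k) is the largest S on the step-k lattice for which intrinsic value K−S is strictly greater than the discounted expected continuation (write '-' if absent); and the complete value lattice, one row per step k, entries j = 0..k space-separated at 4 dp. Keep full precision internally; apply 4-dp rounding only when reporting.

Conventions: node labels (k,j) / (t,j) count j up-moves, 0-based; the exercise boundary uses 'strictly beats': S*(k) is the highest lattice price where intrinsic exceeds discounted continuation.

price = 2.1168
boundary = - - - - 102.6243 94.4459 102.6243
tree:
2.1168
3.7892 0.7764
6.6099 1.5328 0.1664
11.1677 2.9741 0.3715 0.0000
18.1257 5.6393 0.8296 0.0000 0.0000
26.3041 10.3550 1.8526 0.0000 0.0000 0.0000
33.8307 18.1257 4.1372 0.0000 0.0000 0.0000 0.0000
40.7575 26.3041 9.2391 0.0000 0.0000 0.0000 0.0000 0.0000

Δt=0.22014  u=1.08659  d=0.92031  q=0.54715  discount=0.98884
step 7 (expiry): payoffs max(K−S,0) = 40.7575 26.3041 9.2391 0.0000 0.0000 0.0000 0.0000 0.0000
step 6: (k=6,j=0): S=86.9193, K−S=33.8307, hold=32.4826 ⇒ V=33.8307 exercise | (k=6,j=1): S=102.6243, K−S=18.1257, hold=16.7776 ⇒ V=18.1257 exercise | (k=6,j=2): S=121.1670, K−S=0.0000, hold=4.1372 ⇒ V=4.1372 continue | (k=6,j=3): S=143.0600, K−S=0.0000, hold=0.0000 ⇒ V=0.0000 continue | (k=6,j=4): S=168.9088, K−S=0.0000, hold=0.0000 ⇒ V=0.0000 continue | (k=6,j=5): S=199.4280, K−S=0.0000, hold=0.0000 ⇒ V=0.0000 continue | (k=6,j=6): S=235.4616, K−S=0.0000, hold=0.0000 ⇒ V=0.0000 continue  boundary S*=102.6243
step 5: (k=5,j=0): S=94.4459, K−S=26.3041, hold=24.9560 ⇒ V=26.3041 exercise | (k=5,j=1): S=111.5109, K−S=9.2391, hold=10.3550 ⇒ V=10.3550 continue | (k=5,j=2): S=131.6592, K−S=0.0000, hold=1.8526 ⇒ V=1.8526 continue | (k=5,j=3): S=155.4480, K−S=0.0000, hold=0.0000 ⇒ V=0.0000 continue | (k=5,j=4): S=183.5351, K−S=0.0000, hold=0.0000 ⇒ V=0.0000 continue | (k=5,j=5): S=216.6971, K−S=0.0000, hold=0.0000 ⇒ V=0.0000 continue  boundary S*=94.4459
step 4: (k=4,j=0): S=102.6243, K−S=18.1257, hold=17.3813 ⇒ V=18.1257 exercise | (k=4,j=1): S=121.1670, K−S=0.0000, hold=5.6393 ⇒ V=5.6393 continue | (k=4,j=2): S=143.0600, K−S=0.0000, hold=0.8296 ⇒ V=0.8296 continue | (k=4,j=3): S=168.9088, K−S=0.0000, hold=0.0000 ⇒ V=0.0000 continue | (k=4,j=4): S=199.4280, K−S=0.0000, hold=0.0000 ⇒ V=0.0000 continue  boundary S*=102.6243
step 3: (k=3,j=0): S=111.5109, K−S=9.2391, hold=11.1677 ⇒ V=11.1677 continue | (k=3,j=1): S=131.6592, K−S=0.0000, hold=2.9741 ⇒ V=2.9741 continue | (k=3,j=2): S=155.4480, K−S=0.0000, hold=0.3715 ⇒ V=0.3715 continue | (k=3,j=3): S=183.5351, K−S=0.0000, hold=0.0000 ⇒ V=0.0000 continue  boundary S*=-
step 2: (k=2,j=0): S=121.1670, K−S=0.0000, hold=6.6099 ⇒ V=6.6099 continue | (k=2,j=1): S=143.0600, K−S=0.0000, hold=1.5328 ⇒ V=1.5328 continue | (k=2,j=2): S=168.9088, K−S=0.0000, hold=0.1664 ⇒ V=0.1664 continue  boundary S*=-
step 1: (k=1,j=0): S=131.6592, K−S=0.0000, hold=3.7892 ⇒ V=3.7892 continue | (k=1,j=1): S=155.4480, K−S=0.0000, hold=0.7764 ⇒ V=0.7764 continue  boundary S*=-
step 0: (k=0,j=0): S=143.0600, K−S=0.0000, hold=2.1168 ⇒ V=2.1168 continue  boundary S*=-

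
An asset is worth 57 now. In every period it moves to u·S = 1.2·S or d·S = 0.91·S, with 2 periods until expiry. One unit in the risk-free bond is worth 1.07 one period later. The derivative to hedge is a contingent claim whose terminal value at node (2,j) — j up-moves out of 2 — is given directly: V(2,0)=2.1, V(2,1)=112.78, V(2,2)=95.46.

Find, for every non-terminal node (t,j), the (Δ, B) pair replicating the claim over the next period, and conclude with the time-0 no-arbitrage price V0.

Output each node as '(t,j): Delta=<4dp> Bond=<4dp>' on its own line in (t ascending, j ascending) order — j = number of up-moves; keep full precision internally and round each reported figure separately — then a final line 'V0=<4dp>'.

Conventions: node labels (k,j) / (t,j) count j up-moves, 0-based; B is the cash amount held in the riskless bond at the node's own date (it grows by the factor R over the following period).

No-arbitrage ⇒ martingale measure with p* = (R−d)/(u−d) = 0.5517.
Terminal payoffs: V(2,0)=2.1000, V(2,1)=112.7800, V(2,2)=95.4600
Node (1,0) S=51.8700: V=(p*·112.7800+(1−p*)·2.1000)/1.07=59.0325; Δ=(112.7800−2.1000)/(62.2440−47.2017)=7.3579; B=V−Δ·S=-322.6226
Node (1,1) S=68.4000: V=(p*·95.4600+(1−p*)·112.7800)/1.07=96.4712; Δ=(95.4600−112.7800)/(82.0800−62.2440)=-0.8732; B=V−Δ·S=156.1953
Node (0,0) S=57.0000: V=(p*·96.4712+(1−p*)·59.0325)/1.07=74.4751; Δ=(96.4712−59.0325)/(68.4000−51.8700)=2.2649; B=V−Δ·S=-54.6236
Verification: the root portfolio costs Δ(0,0)·S0 + B(0,0) = 74.4751, matching V0.

(0,0): Delta=2.2649 Bond=-54.6236
(1,0): Delta=7.3579 Bond=-322.6226
(1,1): Delta=-0.8732 Bond=156.1953
V0=74.4751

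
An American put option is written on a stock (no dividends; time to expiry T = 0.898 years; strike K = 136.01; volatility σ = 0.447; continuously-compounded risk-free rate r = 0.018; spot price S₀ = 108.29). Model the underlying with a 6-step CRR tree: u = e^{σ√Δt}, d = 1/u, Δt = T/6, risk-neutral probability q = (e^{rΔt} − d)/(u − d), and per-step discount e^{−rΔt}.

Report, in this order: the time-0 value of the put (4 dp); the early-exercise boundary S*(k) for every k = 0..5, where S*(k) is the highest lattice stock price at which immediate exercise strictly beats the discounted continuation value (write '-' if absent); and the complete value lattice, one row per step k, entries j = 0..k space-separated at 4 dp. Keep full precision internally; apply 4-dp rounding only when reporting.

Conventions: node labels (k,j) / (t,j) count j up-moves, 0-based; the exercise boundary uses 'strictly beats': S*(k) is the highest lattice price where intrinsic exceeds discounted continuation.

price = 36.4620
boundary = - - - 64.4586 76.6273 91.0932
tree:
36.4620
47.4800 23.9785
59.5173 33.8860 12.7021
71.5514 45.9969 20.1282 4.2192
81.7876 59.3827 30.8404 7.9023 0.0000
90.3983 71.5514 44.9168 14.8004 0.0000 0.0000
97.6416 81.7876 59.3827 27.7200 0.0000 0.0000 0.0000

params: Δt=0.14967 u=1.18878 d=0.84120 q=0.46464 e^(-rΔt)=0.99731
t_6 payoffs: 97.6416 81.7876 59.3827 27.7200 0.0000 0.0000 0.0000
t_5: node(5,0) S=45.6117 payoff=90.3983 vs cont=90.0324 → 90.3983 [stop]  node(5,1) S=64.4586 payoff=71.5514 vs cont=71.1855 → 71.5514 [stop]  node(5,2) S=91.0932 payoff=44.9168 vs cont=44.5509 → 44.9168 [stop]  node(5,3) S=128.7333 payoff=7.2767 vs cont=14.8004 → 14.8004 [wait]  node(5,4) S=181.9265 payoff=0.0000 vs cont=0.0000 → 0.0000 [wait]  node(5,5) S=257.0993 payoff=0.0000 vs cont=0.0000 → 0.0000 [wait]  ⇒ S*(5)=91.0932
t_4: node(4,0) S=54.2224 payoff=81.7876 vs cont=81.4217 → 81.7876 [stop]  node(4,1) S=76.6273 payoff=59.3827 vs cont=59.0168 → 59.3827 [stop]  node(4,2) S=108.2900 payoff=27.7200 vs cont=30.8404 → 30.8404 [wait]  node(4,3) S=153.0359 payoff=0.0000 vs cont=7.9023 → 7.9023 [wait]  node(4,4) S=216.2710 payoff=0.0000 vs cont=0.0000 → 0.0000 [wait]  ⇒ S*(4)=76.6273
t_3: node(3,0) S=64.4586 payoff=71.5514 vs cont=71.1855 → 71.5514 [stop]  node(3,1) S=91.0932 payoff=44.9168 vs cont=45.9969 → 45.9969 [wait]  node(3,2) S=128.7333 payoff=7.2767 vs cont=20.1282 → 20.1282 [wait]  node(3,3) S=181.9265 payoff=0.0000 vs cont=4.2192 → 4.2192 [wait]  ⇒ S*(3)=64.4586
t_2: node(2,0) S=76.6273 payoff=59.3827 vs cont=59.5173 → 59.5173 [wait]  node(2,1) S=108.2900 payoff=27.7200 vs cont=33.8860 → 33.8860 [wait]  node(2,2) S=153.0359 payoff=0.0000 vs cont=12.7021 → 12.7021 [wait]  ⇒ S*(2)=-
t_1: node(1,0) S=91.0932 payoff=44.9168 vs cont=47.4800 → 47.4800 [wait]  node(1,1) S=128.7333 payoff=7.2767 vs cont=23.9785 → 23.9785 [wait]  ⇒ S*(1)=-
t_0: node(0,0) S=108.2900 payoff=27.7200 vs cont=36.4620 → 36.4620 [wait]  ⇒ S*(0)=-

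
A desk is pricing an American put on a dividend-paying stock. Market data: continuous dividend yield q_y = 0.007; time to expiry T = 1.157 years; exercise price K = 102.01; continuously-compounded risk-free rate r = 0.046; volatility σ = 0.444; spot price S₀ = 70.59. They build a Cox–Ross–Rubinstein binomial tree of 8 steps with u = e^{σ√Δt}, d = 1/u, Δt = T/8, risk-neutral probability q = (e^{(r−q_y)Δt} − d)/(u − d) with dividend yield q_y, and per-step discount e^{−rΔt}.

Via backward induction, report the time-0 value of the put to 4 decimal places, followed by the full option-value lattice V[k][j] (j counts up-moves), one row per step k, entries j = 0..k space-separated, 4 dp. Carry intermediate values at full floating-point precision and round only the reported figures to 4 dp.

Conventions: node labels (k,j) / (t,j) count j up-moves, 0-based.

params: Δt=0.14463 u=1.18394 d=0.84463 q=0.47456 e^(-rΔt)=0.99337
t_8 payoffs: 83.7251 76.3796 66.0832 51.6506 31.4200 3.0623 0.0000 0.0000 0.0000
k=7: node(7,0) S=21.6483 payoff=80.3617 vs cont=79.7072 → 80.3617 [stop]  node(7,1) S=30.3450 payoff=71.6650 vs cont=71.0193 → 71.6650 [stop]  node(7,2) S=42.5353 payoff=59.4747 vs cont=58.8413 → 59.4747 [stop]  node(7,3) S=59.6227 payoff=42.3873 vs cont=41.7712 → 42.3873 [stop]  node(7,4) S=83.5746 payoff=18.4354 vs cont=17.8436 → 18.4354 [stop]  node(7,5) S=117.1485 payoff=0.0000 vs cont=1.5984 → 1.5984 [wait]  node(7,6) S=164.2099 payoff=0.0000 vs cont=0.0000 → 0.0000 [wait]  node(7,7) S=230.1769 payoff=0.0000 vs cont=0.0000 → 0.0000 [wait]
k=6: node(6,0) S=25.6304 payoff=76.3796 vs cont=75.7291 → 76.3796 [stop]  node(6,1) S=35.9268 payoff=66.0832 vs cont=65.4432 → 66.0832 [stop]  node(6,2) S=50.3594 payoff=51.6506 vs cont=51.0251 → 51.6506 [stop]  node(6,3) S=70.5900 payoff=31.4200 vs cont=30.8150 → 31.4200 [stop]  node(6,4) S=98.9477 payoff=3.0623 vs cont=10.3760 → 10.3760 [wait]  node(6,5) S=138.6973 payoff=0.0000 vs cont=0.8343 → 0.8343 [wait]  node(6,6) S=194.4154 payoff=0.0000 vs cont=0.0000 → 0.0000 [wait]
k=5: node(5,0) S=30.3450 payoff=71.6650 vs cont=71.0193 → 71.6650 [stop]  node(5,1) S=42.5353 payoff=59.4747 vs cont=58.8413 → 59.4747 [stop]  node(5,2) S=59.6227 payoff=42.3873 vs cont=41.7712 → 42.3873 [stop]  node(5,3) S=83.5746 payoff=18.4354 vs cont=21.2913 → 21.2913 [wait]  node(5,4) S=117.1485 payoff=0.0000 vs cont=5.8091 → 5.8091 [wait]  node(5,5) S=164.2099 payoff=0.0000 vs cont=0.4355 → 0.4355 [wait]
k=4: node(4,0) S=35.9268 payoff=66.0832 vs cont=65.4432 → 66.0832 [stop]  node(4,1) S=50.3594 payoff=51.6506 vs cont=51.0251 → 51.6506 [stop]  node(4,2) S=70.5900 payoff=31.4200 vs cont=32.1613 → 32.1613 [wait]  node(4,3) S=98.9477 payoff=3.0623 vs cont=13.8517 → 13.8517 [wait]  node(4,4) S=138.6973 payoff=0.0000 vs cont=3.2374 → 3.2374 [wait]
k=3: node(3,0) S=42.5353 payoff=59.4747 vs cont=58.8413 → 59.4747 [stop]  node(3,1) S=59.6227 payoff=42.3873 vs cont=42.1207 → 42.3873 [stop]  node(3,2) S=83.5746 payoff=18.4354 vs cont=23.3167 → 23.3167 [wait]  node(3,3) S=117.1485 payoff=0.0000 vs cont=8.7562 → 8.7562 [wait]
k=2: node(2,0) S=50.3594 payoff=51.6506 vs cont=51.0251 → 51.6506 [stop]  node(2,1) S=70.5900 payoff=31.4200 vs cont=33.1161 → 33.1161 [wait]  node(2,2) S=98.9477 payoff=3.0623 vs cont=16.2981 → 16.2981 [wait]
k=1: node(1,0) S=59.6227 payoff=42.3873 vs cont=42.5708 → 42.5708 [wait]  node(1,1) S=83.5746 payoff=18.4354 vs cont=24.9684 → 24.9684 [wait]
k=0: node(0,0) S=70.5900 payoff=31.4200 vs cont=33.9905 → 33.9905 [wait]

price = 33.9905
tree:
33.9905
42.5708 24.9684
51.6506 33.1161 16.2981
59.4747 42.3873 23.3167 8.7562
66.0832 51.6506 32.1613 13.8517 3.2374
71.6650 59.4747 42.3873 21.2913 5.8091 0.4355
76.3796 66.0832 51.6506 31.4200 10.3760 0.8343 0.0000
80.3617 71.6650 59.4747 42.3873 18.4354 1.5984 0.0000 0.0000
83.7251 76.3796 66.0832 51.6506 31.4200 3.0623 0.0000 0.0000 0.0000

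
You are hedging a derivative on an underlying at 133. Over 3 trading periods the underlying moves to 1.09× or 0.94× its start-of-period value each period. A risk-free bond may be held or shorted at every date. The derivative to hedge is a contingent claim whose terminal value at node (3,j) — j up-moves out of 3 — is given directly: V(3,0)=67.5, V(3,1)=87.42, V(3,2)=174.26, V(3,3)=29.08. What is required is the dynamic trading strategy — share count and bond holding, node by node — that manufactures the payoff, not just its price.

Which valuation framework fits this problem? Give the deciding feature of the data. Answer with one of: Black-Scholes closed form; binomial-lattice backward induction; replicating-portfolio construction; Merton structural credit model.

Key observation: the task asks for the hedge itself — share and bond holdings at every node of the 3-period tree on spot 133 with factors 1.09/0.94 — which is exactly what the replicating-portfolio construction produces.

framework: replicating-portfolio construction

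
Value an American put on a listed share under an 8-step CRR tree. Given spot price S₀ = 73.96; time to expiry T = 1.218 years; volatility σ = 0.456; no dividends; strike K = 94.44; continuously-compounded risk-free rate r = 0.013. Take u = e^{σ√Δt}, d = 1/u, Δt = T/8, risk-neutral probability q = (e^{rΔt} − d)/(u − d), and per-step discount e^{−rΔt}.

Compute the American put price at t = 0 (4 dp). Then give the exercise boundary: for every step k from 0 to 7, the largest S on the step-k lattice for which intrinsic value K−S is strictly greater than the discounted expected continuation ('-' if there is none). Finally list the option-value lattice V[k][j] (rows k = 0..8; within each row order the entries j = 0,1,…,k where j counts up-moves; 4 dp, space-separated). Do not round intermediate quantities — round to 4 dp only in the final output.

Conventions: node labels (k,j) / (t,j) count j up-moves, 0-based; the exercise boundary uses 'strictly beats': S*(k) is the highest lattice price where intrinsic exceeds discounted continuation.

price = 28.2899
boundary = - - - 43.3688 36.2999 43.3688 51.8144 61.9047
tree:
28.2899
35.5424 19.9378
43.2996 26.6317 12.2023
51.0712 34.4055 17.6634 5.8741
58.1401 42.7946 24.7517 9.4574 1.7127
64.0569 51.0712 33.3083 14.8606 3.1849 0.0000
69.0093 58.1401 42.6256 22.5652 5.9226 0.0000 0.0000
73.1544 64.0569 51.0712 32.5353 11.0134 0.0000 0.0000 0.0000
76.6239 69.0093 58.1401 42.6256 20.4800 0.0000 0.0000 0.0000 0.0000

params: Δt=0.15225 u=1.19474 d=0.83700 q=0.46117 e^(-rΔt)=0.99802
t_8 payoffs: 76.6239 69.0093 58.1401 42.6256 20.4800 0.0000 0.0000 0.0000 0.0000
t_7: node(7,0) S=21.2856 payoff=73.1544 vs cont=72.9677 → 73.1544 [stop]  node(7,1) S=30.3831 payoff=64.0569 vs cont=63.8702 → 64.0569 [stop]  node(7,2) S=43.3688 payoff=51.0712 vs cont=50.8844 → 51.0712 [stop]  node(7,3) S=61.9047 payoff=32.5353 vs cont=32.3485 → 32.5353 [stop]  node(7,4) S=88.3629 payoff=6.0771 vs cont=11.0134 → 11.0134 [wait]  node(7,5) S=126.1293 payoff=0.0000 vs cont=0.0000 → 0.0000 [wait]  node(7,6) S=180.0371 payoff=0.0000 vs cont=0.0000 → 0.0000 [wait]  node(7,7) S=256.9851 payoff=0.0000 vs cont=0.0000 → 0.0000 [wait]  ⇒ S*(7)=61.9047
t_6: node(6,0) S=25.4307 payoff=69.0093 vs cont=68.8225 → 69.0093 [stop]  node(6,1) S=36.2999 payoff=58.1401 vs cont=57.9534 → 58.1401 [stop]  node(6,2) S=51.8144 payoff=42.6256 vs cont=42.4388 → 42.6256 [stop]  node(6,3) S=73.9600 payoff=20.4800 vs cont=22.5652 → 22.5652 [wait]  node(6,4) S=105.5706 payoff=0.0000 vs cont=5.9226 → 5.9226 [wait]  node(6,5) S=150.6916 payoff=0.0000 vs cont=0.0000 → 0.0000 [wait]  node(6,6) S=215.0973 payoff=0.0000 vs cont=0.0000 → 0.0000 [wait]  ⇒ S*(6)=51.8144
t_5: node(5,0) S=30.3831 payoff=64.0569 vs cont=63.8702 → 64.0569 [stop]  node(5,1) S=43.3688 payoff=51.0712 vs cont=50.8844 → 51.0712 [stop]  node(5,2) S=61.9047 payoff=32.5353 vs cont=33.3083 → 33.3083 [wait]  node(5,3) S=88.3629 payoff=6.0771 vs cont=14.8606 → 14.8606 [wait]  node(5,4) S=126.1293 payoff=0.0000 vs cont=3.1849 → 3.1849 [wait]  node(5,5) S=180.0371 payoff=0.0000 vs cont=0.0000 → 0.0000 [wait]  ⇒ S*(5)=43.3688
t_4: node(4,0) S=36.2999 payoff=58.1401 vs cont=57.9534 → 58.1401 [stop]  node(4,1) S=51.8144 payoff=42.6256 vs cont=42.7946 → 42.7946 [wait]  node(4,2) S=73.9600 payoff=20.4800 vs cont=24.7517 → 24.7517 [wait]  node(4,3) S=105.5706 payoff=0.0000 vs cont=9.4574 → 9.4574 [wait]  node(4,4) S=150.6916 payoff=0.0000 vs cont=1.7127 → 1.7127 [wait]  ⇒ S*(4)=36.2999
t_3: node(3,0) S=43.3688 payoff=51.0712 vs cont=50.9622 → 51.0712 [stop]  node(3,1) S=61.9047 payoff=32.5353 vs cont=34.4055 → 34.4055 [wait]  node(3,2) S=88.3629 payoff=6.0771 vs cont=17.6634 → 17.6634 [wait]  node(3,3) S=126.1293 payoff=0.0000 vs cont=5.8741 → 5.8741 [wait]  ⇒ S*(3)=43.3688
t_2: node(2,0) S=51.8144 payoff=42.6256 vs cont=43.2996 → 43.2996 [wait]  node(2,1) S=73.9600 payoff=20.4800 vs cont=26.6317 → 26.6317 [wait]  node(2,2) S=105.5706 payoff=0.0000 vs cont=12.2023 → 12.2023 [wait]  ⇒ S*(2)=-
t_1: node(1,0) S=61.9047 payoff=32.5353 vs cont=35.5424 → 35.5424 [wait]  node(1,1) S=88.3629 payoff=6.0771 vs cont=19.9378 → 19.9378 [wait]  ⇒ S*(1)=-
t_0: node(0,0) S=73.9600 payoff=20.4800 vs cont=28.2899 → 28.2899 [wait]  ⇒ S*(0)=-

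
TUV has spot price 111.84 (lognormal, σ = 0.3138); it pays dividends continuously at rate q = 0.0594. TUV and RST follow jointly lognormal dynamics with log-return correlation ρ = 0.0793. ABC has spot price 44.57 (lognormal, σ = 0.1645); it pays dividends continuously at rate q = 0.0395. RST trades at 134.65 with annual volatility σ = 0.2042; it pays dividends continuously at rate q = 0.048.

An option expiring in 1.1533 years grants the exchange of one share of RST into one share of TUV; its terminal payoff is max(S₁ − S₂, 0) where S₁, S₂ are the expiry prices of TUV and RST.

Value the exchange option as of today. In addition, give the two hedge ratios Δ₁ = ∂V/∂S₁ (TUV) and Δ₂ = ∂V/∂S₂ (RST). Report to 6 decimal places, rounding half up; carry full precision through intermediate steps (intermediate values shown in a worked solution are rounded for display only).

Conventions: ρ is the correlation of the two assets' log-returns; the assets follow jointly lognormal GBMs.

σ_eff = √(σ₁² + σ₂² − 2ρσ₁σ₂) = √(0.3138² + 0.2042² − 2·0.0793·0.3138·0.2042) = 0.360562
d₁ = (ln(S₁/S₂) + (q₂ − q₁ + σ_eff²/2)T) / (σ_eff√T) = (ln(111.84/134.65) + (0.048 − 0.0594 + 0.065003)·1.1533) / 0.387215 = -0.319692
d₂ = d₁ − σ_eff√T = -0.319692 − 0.387215 = -0.706907
N(d₁) = 0.374601,  N(d₂) = 0.239812
V = S₁·e^{−q₁T}·N(d₁) − S₂·e^{−q₂T}·N(d₂) = 39.121364 − 30.551717 = 8.569646
Key observation: the rate r is irrelevant here: denominating values in RST turns the exchange into a ratio option on S₁/S₂, and discounting at r drops out.
Δ₁ = e^{−q₁T}·N(d₁) = 0.349798;  Δ₂ = −e^{−q₂T}·N(d₂) = -0.226897

exchange price = 8.569646
Δ1 = 0.349798
Δ2 = -0.226897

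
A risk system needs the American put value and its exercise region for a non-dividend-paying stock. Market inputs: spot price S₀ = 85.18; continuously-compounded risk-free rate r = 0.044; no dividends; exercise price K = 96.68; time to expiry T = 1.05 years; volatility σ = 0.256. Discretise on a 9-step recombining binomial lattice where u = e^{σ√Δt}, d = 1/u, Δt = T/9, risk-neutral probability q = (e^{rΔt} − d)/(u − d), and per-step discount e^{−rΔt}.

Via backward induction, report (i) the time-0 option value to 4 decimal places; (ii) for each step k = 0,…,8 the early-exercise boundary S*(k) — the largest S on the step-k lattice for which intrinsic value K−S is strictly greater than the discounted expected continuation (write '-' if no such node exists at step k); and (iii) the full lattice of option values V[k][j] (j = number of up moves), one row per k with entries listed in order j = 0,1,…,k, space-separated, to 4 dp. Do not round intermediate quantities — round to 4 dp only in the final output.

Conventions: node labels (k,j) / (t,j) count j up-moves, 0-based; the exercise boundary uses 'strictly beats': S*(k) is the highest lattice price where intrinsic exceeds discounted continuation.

price = 14.3600
boundary = - - 71.5134 65.5259 71.5134 78.0482 71.5134 78.0482 85.1800
tree:
14.3600
19.2948 9.7175
25.1666 13.7932 5.8616
31.1541 18.9643 8.9157 2.9578
36.6404 25.1666 13.1388 4.9084 1.0951
41.6673 31.1541 18.6318 7.9424 2.0145 0.2141
46.2734 36.6404 25.1666 12.4376 3.6613 0.4371 0.0000
50.4937 41.6673 31.1541 18.6318 6.5537 0.8921 0.0000 0.0000
54.3608 46.2734 36.6404 25.1666 11.5000 1.8208 0.0000 0.0000 0.0000
57.9040 50.4937 41.6673 31.1541 18.6318 3.7165 0.0000 0.0000 0.0000 0.0000

params: Δt=0.11667 u=1.09138 d=0.91627 q=0.50755 e^(-rΔt)=0.99488
t_9 payoffs: 57.9040 50.4937 41.6673 31.1541 18.6318 3.7165 0.0000 0.0000 0.0000 0.0000
t_8: node(8,0) S=42.3192 payoff=54.3608 vs cont=53.8658 → 54.3608 [stop]  node(8,1) S=50.4066 payoff=46.2734 vs cont=45.7783 → 46.2734 [stop]  node(8,2) S=60.0396 payoff=36.6404 vs cont=36.1454 → 36.6404 [stop]  node(8,3) S=71.5134 payoff=25.1666 vs cont=24.6715 → 25.1666 [stop]  node(8,4) S=85.1800 payoff=11.5000 vs cont=11.0050 → 11.5000 [stop]  node(8,5) S=101.4583 payoff=0.0000 vs cont=1.8208 → 1.8208 [wait]  node(8,6) S=120.8475 payoff=0.0000 vs cont=0.0000 → 0.0000 [wait]  node(8,7) S=143.9420 payoff=0.0000 vs cont=0.0000 → 0.0000 [wait]  node(8,8) S=171.4500 payoff=0.0000 vs cont=0.0000 → 0.0000 [wait]  ⇒ S*(8)=85.1800
t_7: node(7,0) S=46.1863 payoff=50.4937 vs cont=49.9987 → 50.4937 [stop]  node(7,1) S=55.0127 payoff=41.6673 vs cont=41.1723 → 41.6673 [stop]  node(7,2) S=65.5259 payoff=31.1541 vs cont=30.6591 → 31.1541 [stop]  node(7,3) S=78.0482 payoff=18.6318 vs cont=18.1368 → 18.6318 [stop]  node(7,4) S=92.9635 payoff=3.7165 vs cont=6.5537 → 6.5537 [wait]  node(7,5) S=110.7293 payoff=0.0000 vs cont=0.8921 → 0.8921 [wait]  node(7,6) S=131.8902 payoff=0.0000 vs cont=0.0000 → 0.0000 [wait]  node(7,7) S=157.0951 payoff=0.0000 vs cont=0.0000 → 0.0000 [wait]  ⇒ S*(7)=78.0482
t_6: node(6,0) S=50.4066 payoff=46.2734 vs cont=45.7783 → 46.2734 [stop]  node(6,1) S=60.0396 payoff=36.6404 vs cont=36.1454 → 36.6404 [stop]  node(6,2) S=71.5134 payoff=25.1666 vs cont=24.6715 → 25.1666 [stop]  node(6,3) S=85.1800 payoff=11.5000 vs cont=12.4376 → 12.4376 [wait]  node(6,4) S=101.4583 payoff=0.0000 vs cont=3.6613 → 3.6613 [wait]  node(6,5) S=120.8475 payoff=0.0000 vs cont=0.4371 → 0.4371 [wait]  node(6,6) S=143.9420 payoff=0.0000 vs cont=0.0000 → 0.0000 [wait]  ⇒ S*(6)=71.5134
t_5: node(5,0) S=55.0127 payoff=41.6673 vs cont=41.1723 → 41.6673 [stop]  node(5,1) S=65.5259 payoff=31.1541 vs cont=30.6591 → 31.1541 [stop]  node(5,2) S=78.0482 payoff=18.6318 vs cont=18.6103 → 18.6318 [stop]  node(5,3) S=92.9635 payoff=3.7165 vs cont=7.9424 → 7.9424 [wait]  node(5,4) S=110.7293 payoff=0.0000 vs cont=2.0145 → 2.0145 [wait]  node(5,5) S=131.8902 payoff=0.0000 vs cont=0.2141 → 0.2141 [wait]  ⇒ S*(5)=78.0482
t_4: node(4,0) S=60.0396 payoff=36.6404 vs cont=36.1454 → 36.6404 [stop]  node(4,1) S=71.5134 payoff=25.1666 vs cont=24.6715 → 25.1666 [stop]  node(4,2) S=85.1800 payoff=11.5000 vs cont=13.1388 → 13.1388 [wait]  node(4,3) S=101.4583 payoff=0.0000 vs cont=4.9084 → 4.9084 [wait]  node(4,4) S=120.8475 payoff=0.0000 vs cont=1.0951 → 1.0951 [wait]  ⇒ S*(4)=71.5134
t_3: node(3,0) S=65.5259 payoff=31.1541 vs cont=30.6591 → 31.1541 [stop]  node(3,1) S=78.0482 payoff=18.6318 vs cont=18.9643 → 18.9643 [wait]  node(3,2) S=92.9635 payoff=3.7165 vs cont=8.9157 → 8.9157 [wait]  node(3,3) S=110.7293 payoff=0.0000 vs cont=2.9578 → 2.9578 [wait]  ⇒ S*(3)=65.5259
t_2: node(2,0) S=71.5134 payoff=25.1666 vs cont=24.8394 → 25.1666 [stop]  node(2,1) S=85.1800 payoff=11.5000 vs cont=13.7932 → 13.7932 [wait]  node(2,2) S=101.4583 payoff=0.0000 vs cont=5.8616 → 5.8616 [wait]  ⇒ S*(2)=71.5134
t_1: node(1,0) S=78.0482 payoff=18.6318 vs cont=19.2948 → 19.2948 [wait]  node(1,1) S=92.9635 payoff=3.7165 vs cont=9.7175 → 9.7175 [wait]  ⇒ S*(1)=-
t_0: node(0,0) S=85.1800 payoff=11.5000 vs cont=14.3600 → 14.3600 [wait]  ⇒ S*(0)=-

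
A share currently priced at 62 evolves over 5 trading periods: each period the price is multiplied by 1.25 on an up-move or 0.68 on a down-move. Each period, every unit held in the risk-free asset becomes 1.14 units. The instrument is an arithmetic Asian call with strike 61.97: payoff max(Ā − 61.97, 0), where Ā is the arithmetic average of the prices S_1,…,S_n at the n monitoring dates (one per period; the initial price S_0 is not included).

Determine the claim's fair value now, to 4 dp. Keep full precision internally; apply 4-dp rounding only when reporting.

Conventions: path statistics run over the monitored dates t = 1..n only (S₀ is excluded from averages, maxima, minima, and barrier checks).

price = 17.4982

With p* = (R−d)/(u−d) = 0.8070, sum probability × payoff across the paths and divide by R^5.
Enumerate all 2^5 = 32 price paths (U = up ×1.25, D = down ×0.68); each path with k up-moves has probability p*^k·(1−p*)^(5−k).
DDDDD: Ā=22.5189, payoff=0.0000, prob=0.000268
UDDDD: Ā=41.3950, payoff=0.0000, prob=0.001119
DUDDD: Ā=34.3270, payoff=0.0000, prob=0.001119
UUDDD: Ā=63.1011, payoff=1.1311, prob=0.004681
DDUDD: Ā=29.5208, payoff=0.0000, prob=0.001119
UDUDD: Ā=54.2661, payoff=0.0000, prob=0.004681
DUUDD: Ā=47.1981, payoff=0.0000, prob=0.004681
UUUDD: Ā=86.7613, payoff=24.7913, prob=0.019574
DDDUD: Ā=26.2525, payoff=0.0000, prob=0.001119
UDDUD: Ā=48.2583, payoff=0.0000, prob=0.004681
DUDUD: Ā=41.1903, payoff=0.0000, prob=0.004681
UUDUD: Ā=75.7175, payoff=13.7475, prob=0.019574
DDUUD: Ā=36.3841, payoff=0.0000, prob=0.004681
UDUUD: Ā=66.8825, payoff=4.9125, prob=0.019574
DUUUD: Ā=59.8145, payoff=0.0000, prob=0.019574
UUUUD: Ā=109.9531, payoff=47.9831, prob=0.081856
DDDDU: Ā=24.0301, payoff=0.0000, prob=0.001119
UDDDU: Ā=44.1730, payoff=0.0000, prob=0.004681
DUDDU: Ā=37.1050, payoff=0.0000, prob=0.004681
UUDDU: Ā=68.2078, payoff=6.2378, prob=0.019574
DDUDU: Ā=32.2988, payoff=0.0000, prob=0.004681
UDUDU: Ā=59.3728, payoff=0.0000, prob=0.019574
DUUDU: Ā=52.3047, payoff=0.0000, prob=0.019574
UUUDU: Ā=96.1484, payoff=34.1784, prob=0.081856
DDDUU: Ā=29.0305, payoff=0.0000, prob=0.004681
UDDUU: Ā=53.3650, payoff=0.0000, prob=0.019574
DUDUU: Ā=46.2970, payoff=0.0000, prob=0.019574
UUDUU: Ā=85.1047, payoff=23.1347, prob=0.081856
DDUUU: Ā=41.4907, payoff=0.0000, prob=0.019574
UDUUU: Ā=76.2697, payoff=14.2997, prob=0.081856
DUUUU: Ā=69.2017, payoff=7.2317, prob=0.081856
UUUUU: Ā=127.2090, payoff=65.2390, prob=0.342306
Price = Σ prob·payoff / R^5 = 33.691216 / 1.925415 = 17.4982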